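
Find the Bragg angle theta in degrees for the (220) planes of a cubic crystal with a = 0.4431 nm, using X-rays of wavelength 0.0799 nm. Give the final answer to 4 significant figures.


d = a / sqrt(h^2+k^2+l^2)
d = 0.4431 / sqrt(8) = 0.15666 nm
lambda = 2*d*sin(theta)  =>  sin(theta) = lambda / (2*d)
sin(theta) = 0.0799 / (2 * 0.15666) = 0.255012
theta = 14.77 deg


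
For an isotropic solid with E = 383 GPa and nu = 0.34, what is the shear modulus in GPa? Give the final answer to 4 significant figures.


G = E / (2*(1+nu))
G = 383 / (2*(1+0.34))
G = 142.9 GPa


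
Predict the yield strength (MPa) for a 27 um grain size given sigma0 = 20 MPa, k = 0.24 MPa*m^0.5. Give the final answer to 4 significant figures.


sigma_y = sigma0 + k / sqrt(d)
d = 27 um = 2.7e-05 m
sigma_y = 20 + 0.24 / sqrt(2.7e-05)
sigma_y = 66.19 MPa


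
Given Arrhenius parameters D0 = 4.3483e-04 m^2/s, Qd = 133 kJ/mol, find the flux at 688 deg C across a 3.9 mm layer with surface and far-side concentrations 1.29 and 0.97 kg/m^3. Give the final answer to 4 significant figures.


Step 1: D = D0 * exp(-Qd/(R*T))
T = 688 + 273.15 = 961.15 K
D = 4.3483e-04 * exp(-133e3 / (8.314 * 961.15)) = 2.57065e-11 m^2/s
Step 2: J = D * (C1 - C2) / dx
J = 2.57065e-11 * (1.29 - 0.97) / 3.9e-03
J = 2.109e-09 kg/(m^2*s)


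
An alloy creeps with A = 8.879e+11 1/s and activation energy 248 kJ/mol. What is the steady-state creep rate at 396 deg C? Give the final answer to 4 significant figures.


rate = A * exp(-Q / (R*T))
T = 396 + 273.15 = 669.15 K
rate = 8.879e+11 * exp(-248e3 / (8.314 * 669.15))
rate = 3.877e-08 1/s


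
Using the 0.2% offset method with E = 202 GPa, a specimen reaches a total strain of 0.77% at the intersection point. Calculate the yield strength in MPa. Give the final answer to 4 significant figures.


Offset strain = 0.002
Elastic strain at yield = total_strain - offset = 7.7e-03 - 0.002 = 5.7e-03
sigma_y = E * elastic_strain = 202000 * 5.7e-03
sigma_y = 1151 MPa


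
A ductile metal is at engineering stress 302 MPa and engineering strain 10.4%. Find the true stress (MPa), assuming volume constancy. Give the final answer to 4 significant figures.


sigma_true = sigma_eng * (1 + epsilon_eng)
sigma_true = 302 * (1 + 0.104)
sigma_true = 333.4 MPa


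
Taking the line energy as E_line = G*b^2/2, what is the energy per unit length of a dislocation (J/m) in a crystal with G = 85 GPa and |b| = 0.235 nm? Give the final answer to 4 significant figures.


E = G*b^2/2
b = 0.235 nm = 2.35e-10 m
G = 85 GPa = 8.5e+10 Pa
E = 0.5 * 8.5e+10 * (2.35e-10)^2
E = 2.347e-09 J/m


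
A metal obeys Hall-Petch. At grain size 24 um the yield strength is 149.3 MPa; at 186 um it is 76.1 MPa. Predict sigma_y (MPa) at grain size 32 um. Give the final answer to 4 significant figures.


sigma_y = sigma0 + k / sqrt(d)
1/sqrt(d1) = 1/sqrt(2.4e-05) = 204.124;  1/sqrt(d2) = 73.3236
k = (sigma1 - sigma2) / (1/sqrt(d1) - 1/sqrt(d2)) = (149.3 - 76.1) / (204.124 - 73.3236) = 0.559631 MPa*m^0.5
sigma0 = sigma1 - k/sqrt(d1) = 149.3 - 0.559631*204.124 = 35.0659 MPa
sigma_y(d3) = 35.0659 + 0.559631 / sqrt(3.2e-05) = 134 MPa


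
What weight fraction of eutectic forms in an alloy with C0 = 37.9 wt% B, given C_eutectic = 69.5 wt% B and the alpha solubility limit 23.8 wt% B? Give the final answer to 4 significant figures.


f_primary = (C_e - C0) / (C_e - C_alpha_max)
f_primary = (69.5 - 37.9) / (69.5 - 23.8)
f_primary = 0.691466
f_eutectic = 1 - 0.691466 = 0.3085


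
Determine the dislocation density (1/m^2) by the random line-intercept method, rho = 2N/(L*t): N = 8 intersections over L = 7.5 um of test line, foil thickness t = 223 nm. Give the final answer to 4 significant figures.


rho = 2N / (L * t)
L = 7.5 um = 7.5e-06 m, t = 223 nm = 2.23e-07 m
rho = 2 * 8 / (7.5e-06 * 2.23e-07)
rho = 9.567e+12 1/m^2


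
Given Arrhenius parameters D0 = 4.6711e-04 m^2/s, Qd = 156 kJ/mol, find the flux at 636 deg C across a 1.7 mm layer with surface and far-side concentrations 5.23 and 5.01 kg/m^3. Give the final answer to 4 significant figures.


Step 1: D = D0 * exp(-Qd/(R*T))
T = 636 + 273.15 = 909.15 K
D = 4.6711e-04 * exp(-156e3 / (8.314 * 909.15)) = 5.0841e-13 m^2/s
Step 2: J = D * (C1 - C2) / dx
J = 5.0841e-13 * (5.23 - 5.01) / 1.7e-03
J = 6.579e-11 kg/(m^2*s)


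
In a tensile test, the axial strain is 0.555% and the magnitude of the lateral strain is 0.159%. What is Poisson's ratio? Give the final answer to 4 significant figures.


nu = -epsilon_lat / epsilon_axial
Lateral strain is contraction (negative), so using magnitudes:
nu = 0.159 / 0.555
nu = 0.2865


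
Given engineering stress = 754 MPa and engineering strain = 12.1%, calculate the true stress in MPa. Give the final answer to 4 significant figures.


sigma_true = sigma_eng * (1 + epsilon_eng)
sigma_true = 754 * (1 + 0.121)
sigma_true = 845.2 MPa


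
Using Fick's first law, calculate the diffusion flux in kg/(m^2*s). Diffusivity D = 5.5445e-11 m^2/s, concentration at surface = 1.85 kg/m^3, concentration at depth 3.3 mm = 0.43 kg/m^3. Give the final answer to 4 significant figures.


J = -D * (dC/dx) = D * (C1 - C2) / dx
J = 5.5445e-11 * (1.85 - 0.43) / 3.3e-03
J = 2.386e-08 kg/(m^2*s)


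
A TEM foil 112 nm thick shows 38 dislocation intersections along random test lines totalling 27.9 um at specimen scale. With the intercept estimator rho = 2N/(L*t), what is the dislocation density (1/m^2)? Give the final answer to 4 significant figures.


rho = 2N / (L * t)
L = 27.9 um = 2.79e-05 m, t = 112 nm = 1.12e-07 m
rho = 2 * 38 / (2.79e-05 * 1.12e-07)
rho = 2.432e+13 1/m^2


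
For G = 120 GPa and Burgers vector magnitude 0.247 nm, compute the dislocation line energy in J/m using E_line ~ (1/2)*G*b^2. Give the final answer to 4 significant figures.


E = G*b^2/2
b = 0.247 nm = 2.47e-10 m
G = 120 GPa = 1.2e+11 Pa
E = 0.5 * 1.2e+11 * (2.47e-10)^2
E = 3.661e-09 J/m


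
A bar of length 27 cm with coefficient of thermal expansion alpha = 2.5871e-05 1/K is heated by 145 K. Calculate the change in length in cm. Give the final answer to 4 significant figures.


dL = L0 * alpha * dT
dL = 27 * 2.5871e-05 * 145
dL = 0.1013 cm


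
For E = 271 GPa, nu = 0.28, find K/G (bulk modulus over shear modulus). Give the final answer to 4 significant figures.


G = E / (2*(1+nu))
G = 271 / (2*(1+0.28)) = 105.859 GPa
K = E / (3*(1-2*nu))
K = 271 / (3*(1-2*0.28)) = 205.303 GPa
K/G = 205.303 / 105.859 = 1.939


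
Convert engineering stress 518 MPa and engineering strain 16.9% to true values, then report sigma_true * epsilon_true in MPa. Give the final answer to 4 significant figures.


sigma_true = sigma_eng * (1 + epsilon_eng)
sigma_true = 518 * (1 + 0.169) = 605.542 MPa
epsilon_true = ln(1 + epsilon_eng)
epsilon_true = ln(1 + 0.169) = 0.156149
sigma_true * epsilon_true = 605.542 * 0.156149 = 94.55 MPa


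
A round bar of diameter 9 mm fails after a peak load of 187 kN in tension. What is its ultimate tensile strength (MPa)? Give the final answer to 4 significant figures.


A0 = pi*(d/2)^2 = pi*(9/2)^2 = 63.6173 mm^2
UTS = F_max / A0 = 187*1000 / 63.6173
UTS = 2939 MPa


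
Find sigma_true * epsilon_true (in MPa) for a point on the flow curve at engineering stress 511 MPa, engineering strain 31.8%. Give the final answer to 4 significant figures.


sigma_true = sigma_eng * (1 + epsilon_eng)
sigma_true = 511 * (1 + 0.318) = 673.498 MPa
epsilon_true = ln(1 + epsilon_eng)
epsilon_true = ln(1 + 0.318) = 0.276115
sigma_true * epsilon_true = 673.498 * 0.276115 = 186 MPa


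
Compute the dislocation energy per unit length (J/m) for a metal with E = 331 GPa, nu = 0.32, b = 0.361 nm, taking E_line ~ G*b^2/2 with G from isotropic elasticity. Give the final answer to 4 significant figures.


Step 1: G = E / (2*(1+nu))
G = 331 / (2*(1+0.32)) = 125.379 GPa = 1.25379e+11 Pa
Step 2: E_line = G*b^2/2
b = 0.361 nm = 3.61e-10 m
E_line = 0.5 * 1.25379e+11 * (3.61e-10)^2 = 8.17e-09 J/m


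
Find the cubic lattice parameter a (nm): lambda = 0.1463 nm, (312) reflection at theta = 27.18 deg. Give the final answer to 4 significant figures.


d = lambda / (2*sin(theta))
d = 0.1463 / (2*sin(27.18 deg))
d = 0.16014 nm
a = d * sqrt(h^2+k^2+l^2) = 0.16014 * sqrt(14)
a = 0.5992 nm


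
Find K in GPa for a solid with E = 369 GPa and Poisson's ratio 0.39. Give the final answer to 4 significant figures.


K = E / (3*(1-2*nu))
K = 369 / (3*(1-2*0.39))
K = 559.1 GPa


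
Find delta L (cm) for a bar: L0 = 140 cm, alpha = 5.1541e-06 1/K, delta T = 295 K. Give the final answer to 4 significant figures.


dL = L0 * alpha * dT
dL = 140 * 5.1541e-06 * 295
dL = 0.2129 cm


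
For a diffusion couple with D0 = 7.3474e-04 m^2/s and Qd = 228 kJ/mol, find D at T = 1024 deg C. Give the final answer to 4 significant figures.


D = D0 * exp(-Qd / (R*T))
T = 1297.15 K
D = 7.3474e-04 * exp(-228e3 / (8.314 * 1297.15))
D = 4.836e-13 m^2/s


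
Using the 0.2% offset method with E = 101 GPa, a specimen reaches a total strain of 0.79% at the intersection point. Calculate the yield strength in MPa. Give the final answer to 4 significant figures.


Offset strain = 0.002
Elastic strain at yield = total_strain - offset = 7.9e-03 - 0.002 = 5.9e-03
sigma_y = E * elastic_strain = 101000 * 5.9e-03
sigma_y = 595.9 MPa


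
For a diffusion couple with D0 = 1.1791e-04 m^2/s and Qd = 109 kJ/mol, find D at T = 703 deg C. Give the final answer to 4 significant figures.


D = D0 * exp(-Qd / (R*T))
T = 976.15 K
D = 1.1791e-04 * exp(-109e3 / (8.314 * 976.15))
D = 1.732e-10 m^2/s


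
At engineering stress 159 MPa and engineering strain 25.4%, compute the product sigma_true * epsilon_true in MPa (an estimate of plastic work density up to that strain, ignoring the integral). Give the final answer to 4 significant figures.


sigma_true = sigma_eng * (1 + epsilon_eng)
sigma_true = 159 * (1 + 0.254) = 199.386 MPa
epsilon_true = ln(1 + epsilon_eng)
epsilon_true = ln(1 + 0.254) = 0.226338
sigma_true * epsilon_true = 199.386 * 0.226338 = 45.13 MPa


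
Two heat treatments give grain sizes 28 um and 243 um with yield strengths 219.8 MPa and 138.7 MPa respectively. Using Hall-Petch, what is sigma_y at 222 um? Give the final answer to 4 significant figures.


sigma_y = sigma0 + k / sqrt(d)
1/sqrt(d1) = 1/sqrt(2.8e-05) = 188.982;  1/sqrt(d2) = 64.15
k = (sigma1 - sigma2) / (1/sqrt(d1) - 1/sqrt(d2)) = (219.8 - 138.7) / (188.982 - 64.15) = 0.649672 MPa*m^0.5
sigma0 = sigma1 - k/sqrt(d1) = 219.8 - 0.649672*188.982 = 97.0235 MPa
sigma_y(d3) = 97.0235 + 0.649672 / sqrt(2.22e-04) = 140.6 MPa


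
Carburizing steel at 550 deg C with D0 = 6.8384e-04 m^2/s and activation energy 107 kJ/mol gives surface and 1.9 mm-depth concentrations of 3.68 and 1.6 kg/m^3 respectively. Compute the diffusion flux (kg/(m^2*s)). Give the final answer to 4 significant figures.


Step 1: D = D0 * exp(-Qd/(R*T))
T = 550 + 273.15 = 823.15 K
D = 6.8384e-04 * exp(-107e3 / (8.314 * 823.15)) = 1.10869e-10 m^2/s
Step 2: J = D * (C1 - C2) / dx
J = 1.10869e-10 * (3.68 - 1.6) / 1.9e-03
J = 1.214e-07 kg/(m^2*s)


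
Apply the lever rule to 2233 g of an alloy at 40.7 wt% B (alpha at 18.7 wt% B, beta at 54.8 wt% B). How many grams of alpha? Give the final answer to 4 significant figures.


f_alpha = (C_beta - C0) / (C_beta - C_alpha)
f_alpha = (54.8 - 40.7) / (54.8 - 18.7) = 0.390582
m_alpha = f_alpha * m_total = 0.390582 * 2233 = 872.2 g


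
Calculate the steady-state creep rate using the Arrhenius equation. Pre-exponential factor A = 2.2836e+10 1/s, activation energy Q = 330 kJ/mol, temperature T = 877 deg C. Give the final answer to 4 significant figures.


rate = A * exp(-Q / (R*T))
T = 877 + 273.15 = 1150.15 K
rate = 2.2836e+10 * exp(-330e3 / (8.314 * 1150.15))
rate = 2.349e-05 1/s


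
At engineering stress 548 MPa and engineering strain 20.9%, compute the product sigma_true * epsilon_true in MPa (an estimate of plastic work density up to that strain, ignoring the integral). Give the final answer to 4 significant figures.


sigma_true = sigma_eng * (1 + epsilon_eng)
sigma_true = 548 * (1 + 0.209) = 662.532 MPa
epsilon_true = ln(1 + epsilon_eng)
epsilon_true = ln(1 + 0.209) = 0.189794
sigma_true * epsilon_true = 662.532 * 0.189794 = 125.7 MPa


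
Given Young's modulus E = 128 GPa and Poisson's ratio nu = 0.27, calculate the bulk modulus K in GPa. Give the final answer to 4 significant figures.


K = E / (3*(1-2*nu))
K = 128 / (3*(1-2*0.27))
K = 92.75 GPa


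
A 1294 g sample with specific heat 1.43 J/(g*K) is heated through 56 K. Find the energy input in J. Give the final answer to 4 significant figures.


Q = m * cp * dT
Q = 1294 * 1.43 * 56
Q = 103600 J


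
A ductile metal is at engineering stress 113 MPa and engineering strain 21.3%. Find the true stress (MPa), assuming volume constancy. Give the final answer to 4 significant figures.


sigma_true = sigma_eng * (1 + epsilon_eng)
sigma_true = 113 * (1 + 0.213)
sigma_true = 137.1 MPa


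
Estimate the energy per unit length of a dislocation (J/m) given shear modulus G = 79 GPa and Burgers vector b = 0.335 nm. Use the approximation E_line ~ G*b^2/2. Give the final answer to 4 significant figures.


E = G*b^2/2
b = 0.335 nm = 3.35e-10 m
G = 79 GPa = 7.9e+10 Pa
E = 0.5 * 7.9e+10 * (3.35e-10)^2
E = 4.433e-09 J/m


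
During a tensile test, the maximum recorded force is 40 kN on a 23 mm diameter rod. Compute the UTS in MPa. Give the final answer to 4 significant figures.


A0 = pi*(d/2)^2 = pi*(23/2)^2 = 415.476 mm^2
UTS = F_max / A0 = 40*1000 / 415.476
UTS = 96.28 MPa


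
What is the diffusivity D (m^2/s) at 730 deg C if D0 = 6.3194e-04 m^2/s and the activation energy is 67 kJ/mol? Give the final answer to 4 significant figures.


D = D0 * exp(-Qd / (R*T))
T = 1003.15 K
D = 6.3194e-04 * exp(-67e3 / (8.314 * 1003.15))
D = 2.05e-07 m^2/s


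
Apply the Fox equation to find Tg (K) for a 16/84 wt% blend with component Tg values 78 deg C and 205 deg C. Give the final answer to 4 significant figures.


1/Tg = w1/Tg1 + w2/Tg2 (in Kelvin)
Tg1 = 351.15 K, Tg2 = 478.15 K
1/Tg = 0.16/351.15 + 0.84/478.15
Tg = 452 K


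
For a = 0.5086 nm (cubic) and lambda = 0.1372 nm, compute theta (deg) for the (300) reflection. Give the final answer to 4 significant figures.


d = a / sqrt(h^2+k^2+l^2)
d = 0.5086 / sqrt(9) = 0.169533 nm
lambda = 2*d*sin(theta)  =>  sin(theta) = lambda / (2*d)
sin(theta) = 0.1372 / (2 * 0.169533) = 0.40464
theta = 23.87 deg


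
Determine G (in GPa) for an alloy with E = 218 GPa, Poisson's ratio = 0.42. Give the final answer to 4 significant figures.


G = E / (2*(1+nu))
G = 218 / (2*(1+0.42))
G = 76.76 GPa


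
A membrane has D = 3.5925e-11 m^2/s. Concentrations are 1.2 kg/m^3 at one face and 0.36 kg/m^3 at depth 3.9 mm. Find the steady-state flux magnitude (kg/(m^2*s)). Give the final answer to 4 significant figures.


J = -D * (dC/dx) = D * (C1 - C2) / dx
J = 3.5925e-11 * (1.2 - 0.36) / 3.9e-03
J = 7.738e-09 kg/(m^2*s)


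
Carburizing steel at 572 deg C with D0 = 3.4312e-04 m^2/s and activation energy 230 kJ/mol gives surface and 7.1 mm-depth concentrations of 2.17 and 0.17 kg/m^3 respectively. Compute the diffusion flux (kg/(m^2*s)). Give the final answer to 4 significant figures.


Step 1: D = D0 * exp(-Qd/(R*T))
T = 572 + 273.15 = 845.15 K
D = 3.4312e-04 * exp(-230e3 / (8.314 * 845.15)) = 2.08806e-18 m^2/s
Step 2: J = D * (C1 - C2) / dx
J = 2.08806e-18 * (2.17 - 0.17) / 7.1e-03
J = 5.882e-16 kg/(m^2*s)


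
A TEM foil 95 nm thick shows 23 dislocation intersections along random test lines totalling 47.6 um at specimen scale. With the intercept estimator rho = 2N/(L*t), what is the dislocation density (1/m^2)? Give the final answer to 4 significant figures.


rho = 2N / (L * t)
L = 47.6 um = 4.76e-05 m, t = 95 nm = 9.5e-08 m
rho = 2 * 23 / (4.76e-05 * 9.5e-08)
rho = 1.017e+13 1/m^2


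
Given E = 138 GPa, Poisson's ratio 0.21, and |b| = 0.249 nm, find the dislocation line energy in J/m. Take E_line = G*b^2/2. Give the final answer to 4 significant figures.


Step 1: G = E / (2*(1+nu))
G = 138 / (2*(1+0.21)) = 57.0248 GPa = 5.70248e+10 Pa
Step 2: E_line = G*b^2/2
b = 0.249 nm = 2.49e-10 m
E_line = 0.5 * 5.70248e+10 * (2.49e-10)^2 = 1.768e-09 J/m


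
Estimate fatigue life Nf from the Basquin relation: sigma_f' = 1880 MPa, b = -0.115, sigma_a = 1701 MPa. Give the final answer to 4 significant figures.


sigma_a = sigma_f' * (2*Nf)^b
2*Nf = (sigma_a / sigma_f')^(1/b)
2*Nf = (1701 / 1880)^(1/-0.115)
2*Nf = 2.38702
Nf = 1.194 cycles


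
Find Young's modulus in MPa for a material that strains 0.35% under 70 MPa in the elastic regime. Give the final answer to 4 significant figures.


E = sigma / epsilon
epsilon = 0.35% = 3.5e-03
E = 70 / 3.5e-03
E = 20000 MPa


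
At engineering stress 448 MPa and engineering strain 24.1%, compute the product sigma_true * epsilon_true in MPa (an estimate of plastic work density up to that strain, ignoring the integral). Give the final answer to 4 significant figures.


sigma_true = sigma_eng * (1 + epsilon_eng)
sigma_true = 448 * (1 + 0.241) = 555.968 MPa
epsilon_true = ln(1 + epsilon_eng)
epsilon_true = ln(1 + 0.241) = 0.215918
sigma_true * epsilon_true = 555.968 * 0.215918 = 120 MPa


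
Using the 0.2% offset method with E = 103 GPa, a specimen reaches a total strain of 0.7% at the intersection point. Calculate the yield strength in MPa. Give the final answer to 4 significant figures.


Offset strain = 0.002
Elastic strain at yield = total_strain - offset = 7e-03 - 0.002 = 5e-03
sigma_y = E * elastic_strain = 103000 * 5e-03
sigma_y = 515 MPa


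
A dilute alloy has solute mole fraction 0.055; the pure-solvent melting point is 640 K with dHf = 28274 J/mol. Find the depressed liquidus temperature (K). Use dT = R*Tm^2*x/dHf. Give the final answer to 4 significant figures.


dT = R*Tm^2*x / dHf
dT = 8.314 * 640^2 * 0.055 / 28274
dT = 6.62438 K
T_new = 640 - 6.62438 = 633.4 K


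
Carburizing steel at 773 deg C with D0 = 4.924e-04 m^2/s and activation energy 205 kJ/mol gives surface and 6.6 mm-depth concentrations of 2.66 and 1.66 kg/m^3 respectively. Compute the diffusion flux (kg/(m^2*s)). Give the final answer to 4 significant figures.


Step 1: D = D0 * exp(-Qd/(R*T))
T = 773 + 273.15 = 1046.15 K
D = 4.924e-04 * exp(-205e3 / (8.314 * 1046.15)) = 2.85908e-14 m^2/s
Step 2: J = D * (C1 - C2) / dx
J = 2.85908e-14 * (2.66 - 1.66) / 6.6e-03
J = 4.332e-12 kg/(m^2*s)


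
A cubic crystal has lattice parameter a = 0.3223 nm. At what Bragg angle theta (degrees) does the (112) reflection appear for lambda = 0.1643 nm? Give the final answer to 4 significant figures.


d = a / sqrt(h^2+k^2+l^2)
d = 0.3223 / sqrt(6) = 0.131578 nm
lambda = 2*d*sin(theta)  =>  sin(theta) = lambda / (2*d)
sin(theta) = 0.1643 / (2 * 0.131578) = 0.624342
theta = 38.63 deg


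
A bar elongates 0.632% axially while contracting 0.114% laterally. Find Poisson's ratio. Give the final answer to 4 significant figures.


nu = -epsilon_lat / epsilon_axial
Lateral strain is contraction (negative), so using magnitudes:
nu = 0.114 / 0.632
nu = 0.1804


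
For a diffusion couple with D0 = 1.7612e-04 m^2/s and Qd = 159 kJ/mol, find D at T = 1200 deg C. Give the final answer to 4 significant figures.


D = D0 * exp(-Qd / (R*T))
T = 1473.15 K
D = 1.7612e-04 * exp(-159e3 / (8.314 * 1473.15))
D = 4.053e-10 m^2/s


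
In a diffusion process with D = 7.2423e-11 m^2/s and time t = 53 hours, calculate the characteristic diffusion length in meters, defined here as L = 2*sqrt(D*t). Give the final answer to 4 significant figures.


t = 53 hr = 190800 s
Diffusion length = 2*sqrt(D*t)
= 2*sqrt(7.2423e-11 * 190800)
= 7.435e-03 m


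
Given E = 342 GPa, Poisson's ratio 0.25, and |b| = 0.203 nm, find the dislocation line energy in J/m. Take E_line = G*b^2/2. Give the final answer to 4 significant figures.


Step 1: G = E / (2*(1+nu))
G = 342 / (2*(1+0.25)) = 136.8 GPa = 1.368e+11 Pa
Step 2: E_line = G*b^2/2
b = 0.203 nm = 2.03e-10 m
E_line = 0.5 * 1.368e+11 * (2.03e-10)^2 = 2.819e-09 J/m


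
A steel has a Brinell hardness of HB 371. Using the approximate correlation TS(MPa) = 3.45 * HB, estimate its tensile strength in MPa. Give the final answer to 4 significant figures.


TS (MPa) = 3.45 * HB
TS = 3.45 * 371
TS = 1280 MPa


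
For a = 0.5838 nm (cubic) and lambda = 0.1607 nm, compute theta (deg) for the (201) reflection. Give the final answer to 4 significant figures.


d = a / sqrt(h^2+k^2+l^2)
d = 0.5838 / sqrt(5) = 0.261083 nm
lambda = 2*d*sin(theta)  =>  sin(theta) = lambda / (2*d)
sin(theta) = 0.1607 / (2 * 0.261083) = 0.307756
theta = 17.92 deg


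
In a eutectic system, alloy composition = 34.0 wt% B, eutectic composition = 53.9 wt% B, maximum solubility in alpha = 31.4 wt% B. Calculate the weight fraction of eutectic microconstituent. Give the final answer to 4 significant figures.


f_primary = (C_e - C0) / (C_e - C_alpha_max)
f_primary = (53.9 - 34.0) / (53.9 - 31.4)
f_primary = 0.884444
f_eutectic = 1 - 0.884444 = 0.1156


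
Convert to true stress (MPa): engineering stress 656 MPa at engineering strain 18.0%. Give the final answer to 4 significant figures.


sigma_true = sigma_eng * (1 + epsilon_eng)
sigma_true = 656 * (1 + 0.18)
sigma_true = 774.1 MPa


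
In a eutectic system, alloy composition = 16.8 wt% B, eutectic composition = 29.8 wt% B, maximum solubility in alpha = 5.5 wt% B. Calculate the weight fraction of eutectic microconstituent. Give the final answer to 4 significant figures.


f_primary = (C_e - C0) / (C_e - C_alpha_max)
f_primary = (29.8 - 16.8) / (29.8 - 5.5)
f_primary = 0.534979
f_eutectic = 1 - 0.534979 = 0.465


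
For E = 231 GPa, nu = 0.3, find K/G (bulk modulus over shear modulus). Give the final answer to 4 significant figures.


G = E / (2*(1+nu))
G = 231 / (2*(1+0.3)) = 88.8462 GPa
K = E / (3*(1-2*nu))
K = 231 / (3*(1-2*0.3)) = 192.5 GPa
K/G = 192.5 / 88.8462 = 2.167


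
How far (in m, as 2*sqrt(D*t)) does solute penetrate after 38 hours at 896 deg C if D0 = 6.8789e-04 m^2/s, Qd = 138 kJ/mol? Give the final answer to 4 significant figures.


Step 1: D = D0 * exp(-Qd/(R*T))
T = 1169.15 K
D = 6.8789e-04 * exp(-138e3 / (8.314 * 1169.15)) = 4.69687e-10 m^2/s
Step 2: L = 2*sqrt(D*t)
t = 38 h = 136800 s
L = 2*sqrt(4.69687e-10 * 136800) = 0.01603 m


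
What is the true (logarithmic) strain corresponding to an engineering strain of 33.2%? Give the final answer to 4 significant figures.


epsilon_true = ln(1 + epsilon_eng)
epsilon_true = ln(1 + 0.332)
epsilon_true = 0.2867


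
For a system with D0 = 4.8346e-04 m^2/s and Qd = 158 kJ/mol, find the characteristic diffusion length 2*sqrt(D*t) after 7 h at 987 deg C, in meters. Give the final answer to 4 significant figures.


Step 1: D = D0 * exp(-Qd/(R*T))
T = 1260.15 K
D = 4.8346e-04 * exp(-158e3 / (8.314 * 1260.15)) = 1.3641e-10 m^2/s
Step 2: L = 2*sqrt(D*t)
t = 7 h = 25200 s
L = 2*sqrt(1.3641e-10 * 25200) = 3.708e-03 m


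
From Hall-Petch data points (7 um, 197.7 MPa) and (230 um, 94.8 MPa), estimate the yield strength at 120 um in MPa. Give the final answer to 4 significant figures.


sigma_y = sigma0 + k / sqrt(d)
1/sqrt(d1) = 1/sqrt(7e-06) = 377.964;  1/sqrt(d2) = 65.938
k = (sigma1 - sigma2) / (1/sqrt(d1) - 1/sqrt(d2)) = (197.7 - 94.8) / (377.964 - 65.938) = 0.32978 MPa*m^0.5
sigma0 = sigma1 - k/sqrt(d1) = 197.7 - 0.32978*377.964 = 73.055 MPa
sigma_y(d3) = 73.055 + 0.32978 / sqrt(1.2e-04) = 103.2 MPa


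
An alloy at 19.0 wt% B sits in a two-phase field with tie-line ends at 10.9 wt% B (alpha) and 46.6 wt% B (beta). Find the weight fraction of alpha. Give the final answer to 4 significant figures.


f_alpha = (C_beta - C0) / (C_beta - C_alpha)
f_alpha = (46.6 - 19.0) / (46.6 - 10.9)
f_alpha = 0.7731


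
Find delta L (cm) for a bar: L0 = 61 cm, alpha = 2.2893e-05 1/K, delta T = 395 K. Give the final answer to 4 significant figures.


dL = L0 * alpha * dT
dL = 61 * 2.2893e-05 * 395
dL = 0.5516 cm


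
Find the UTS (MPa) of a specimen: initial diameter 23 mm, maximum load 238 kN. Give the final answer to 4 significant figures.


A0 = pi*(d/2)^2 = pi*(23/2)^2 = 415.476 mm^2
UTS = F_max / A0 = 238*1000 / 415.476
UTS = 572.8 MPa


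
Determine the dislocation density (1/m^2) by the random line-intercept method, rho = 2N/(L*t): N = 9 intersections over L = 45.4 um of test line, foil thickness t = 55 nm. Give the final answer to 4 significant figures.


rho = 2N / (L * t)
L = 45.4 um = 4.54e-05 m, t = 55 nm = 5.5e-08 m
rho = 2 * 9 / (4.54e-05 * 5.5e-08)
rho = 7.209e+12 1/m^2


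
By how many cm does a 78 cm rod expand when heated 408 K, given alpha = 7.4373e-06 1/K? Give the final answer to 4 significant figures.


dL = L0 * alpha * dT
dL = 78 * 7.4373e-06 * 408
dL = 0.2367 cm


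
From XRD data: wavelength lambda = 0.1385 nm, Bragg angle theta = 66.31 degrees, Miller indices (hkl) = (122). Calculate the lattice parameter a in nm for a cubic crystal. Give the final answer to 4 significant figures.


d = lambda / (2*sin(theta))
d = 0.1385 / (2*sin(66.31 deg))
d = 0.0756225 nm
a = d * sqrt(h^2+k^2+l^2) = 0.0756225 * sqrt(9)
a = 0.2269 nm


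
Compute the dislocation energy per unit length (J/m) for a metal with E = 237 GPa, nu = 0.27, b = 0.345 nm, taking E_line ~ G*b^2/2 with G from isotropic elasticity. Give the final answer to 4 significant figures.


Step 1: G = E / (2*(1+nu))
G = 237 / (2*(1+0.27)) = 93.3071 GPa = 9.33071e+10 Pa
Step 2: E_line = G*b^2/2
b = 0.345 nm = 3.45e-10 m
E_line = 0.5 * 9.33071e+10 * (3.45e-10)^2 = 5.553e-09 J/m


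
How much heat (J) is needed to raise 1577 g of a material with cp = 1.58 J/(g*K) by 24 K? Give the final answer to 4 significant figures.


Q = m * cp * dT
Q = 1577 * 1.58 * 24
Q = 59800 J


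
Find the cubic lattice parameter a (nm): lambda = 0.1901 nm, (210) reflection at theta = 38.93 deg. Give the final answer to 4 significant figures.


d = lambda / (2*sin(theta))
d = 0.1901 / (2*sin(38.93 deg))
d = 0.151264 nm
a = d * sqrt(h^2+k^2+l^2) = 0.151264 * sqrt(5)
a = 0.3382 nm


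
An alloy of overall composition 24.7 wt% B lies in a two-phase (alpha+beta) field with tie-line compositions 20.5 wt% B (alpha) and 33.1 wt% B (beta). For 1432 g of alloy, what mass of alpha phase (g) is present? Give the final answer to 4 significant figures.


f_alpha = (C_beta - C0) / (C_beta - C_alpha)
f_alpha = (33.1 - 24.7) / (33.1 - 20.5) = 0.666667
m_alpha = f_alpha * m_total = 0.666667 * 1432 = 954.7 g


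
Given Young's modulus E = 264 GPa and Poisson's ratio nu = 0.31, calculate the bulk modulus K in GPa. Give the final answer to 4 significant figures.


K = E / (3*(1-2*nu))
K = 264 / (3*(1-2*0.31))
K = 231.6 GPa


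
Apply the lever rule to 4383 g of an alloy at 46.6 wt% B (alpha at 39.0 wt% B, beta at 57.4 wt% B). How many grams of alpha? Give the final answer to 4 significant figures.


f_alpha = (C_beta - C0) / (C_beta - C_alpha)
f_alpha = (57.4 - 46.6) / (57.4 - 39.0) = 0.586957
m_alpha = f_alpha * m_total = 0.586957 * 4383 = 2573 g


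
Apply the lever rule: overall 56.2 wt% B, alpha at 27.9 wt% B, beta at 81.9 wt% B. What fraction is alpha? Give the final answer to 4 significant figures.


f_alpha = (C_beta - C0) / (C_beta - C_alpha)
f_alpha = (81.9 - 56.2) / (81.9 - 27.9)
f_alpha = 0.4759


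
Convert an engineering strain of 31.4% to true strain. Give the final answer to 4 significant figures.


epsilon_true = ln(1 + epsilon_eng)
epsilon_true = ln(1 + 0.314)
epsilon_true = 0.2731


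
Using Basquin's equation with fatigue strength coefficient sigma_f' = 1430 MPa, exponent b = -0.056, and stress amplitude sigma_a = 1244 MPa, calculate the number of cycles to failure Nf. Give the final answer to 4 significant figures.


sigma_a = sigma_f' * (2*Nf)^b
2*Nf = (sigma_a / sigma_f')^(1/b)
2*Nf = (1244 / 1430)^(1/-0.056)
2*Nf = 12.0403
Nf = 6.02 cycles


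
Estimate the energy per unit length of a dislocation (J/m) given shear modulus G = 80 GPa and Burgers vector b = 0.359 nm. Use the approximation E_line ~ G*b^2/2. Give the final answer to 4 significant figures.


E = G*b^2/2
b = 0.359 nm = 3.59e-10 m
G = 80 GPa = 8e+10 Pa
E = 0.5 * 8e+10 * (3.59e-10)^2
E = 5.155e-09 J/m


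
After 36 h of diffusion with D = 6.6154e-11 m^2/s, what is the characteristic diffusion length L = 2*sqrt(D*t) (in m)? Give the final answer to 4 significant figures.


t = 36 hr = 129600 s
Diffusion length = 2*sqrt(D*t)
= 2*sqrt(6.6154e-11 * 129600)
= 5.856e-03 m


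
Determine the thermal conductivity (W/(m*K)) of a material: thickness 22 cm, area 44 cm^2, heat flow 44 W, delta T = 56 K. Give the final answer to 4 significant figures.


k = Q*L / (A*dT)
L = 0.22 m, A = 4.4e-03 m^2
k = 44 * 0.22 / (4.4e-03 * 56)
k = 39.29 W/(m*K)


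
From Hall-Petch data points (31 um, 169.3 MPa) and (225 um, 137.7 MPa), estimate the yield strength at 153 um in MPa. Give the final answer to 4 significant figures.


sigma_y = sigma0 + k / sqrt(d)
1/sqrt(d1) = 1/sqrt(3.1e-05) = 179.605;  1/sqrt(d2) = 66.6667
k = (sigma1 - sigma2) / (1/sqrt(d1) - 1/sqrt(d2)) = (169.3 - 137.7) / (179.605 - 66.6667) = 0.279798 MPa*m^0.5
sigma0 = sigma1 - k/sqrt(d1) = 169.3 - 0.279798*179.605 = 119.047 MPa
sigma_y(d3) = 119.047 + 0.279798 / sqrt(1.53e-04) = 141.7 MPa


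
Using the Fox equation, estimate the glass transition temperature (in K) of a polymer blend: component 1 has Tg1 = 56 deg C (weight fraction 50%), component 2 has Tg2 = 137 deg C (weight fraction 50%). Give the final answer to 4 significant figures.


1/Tg = w1/Tg1 + w2/Tg2 (in Kelvin)
Tg1 = 329.15 K, Tg2 = 410.15 K
1/Tg = 0.5/329.15 + 0.5/410.15
Tg = 365.2 K


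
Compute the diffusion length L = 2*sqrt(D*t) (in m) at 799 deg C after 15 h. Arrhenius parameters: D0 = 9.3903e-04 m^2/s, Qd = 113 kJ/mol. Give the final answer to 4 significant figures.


Step 1: D = D0 * exp(-Qd/(R*T))
T = 1072.15 K
D = 9.3903e-04 * exp(-113e3 / (8.314 * 1072.15)) = 2.93207e-09 m^2/s
Step 2: L = 2*sqrt(D*t)
t = 15 h = 54000 s
L = 2*sqrt(2.93207e-09 * 54000) = 0.02517 m


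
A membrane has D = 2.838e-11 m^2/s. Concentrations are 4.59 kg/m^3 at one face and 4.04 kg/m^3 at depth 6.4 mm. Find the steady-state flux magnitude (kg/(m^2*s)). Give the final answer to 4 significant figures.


J = -D * (dC/dx) = D * (C1 - C2) / dx
J = 2.838e-11 * (4.59 - 4.04) / 6.4e-03
J = 2.439e-09 kg/(m^2*s)


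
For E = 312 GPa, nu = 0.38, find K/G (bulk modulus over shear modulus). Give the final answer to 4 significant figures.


G = E / (2*(1+nu))
G = 312 / (2*(1+0.38)) = 113.043 GPa
K = E / (3*(1-2*nu))
K = 312 / (3*(1-2*0.38)) = 433.333 GPa
K/G = 433.333 / 113.043 = 3.833


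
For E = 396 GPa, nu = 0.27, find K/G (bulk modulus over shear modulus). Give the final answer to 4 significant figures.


G = E / (2*(1+nu))
G = 396 / (2*(1+0.27)) = 155.906 GPa
K = E / (3*(1-2*nu))
K = 396 / (3*(1-2*0.27)) = 286.957 GPa
K/G = 286.957 / 155.906 = 1.841


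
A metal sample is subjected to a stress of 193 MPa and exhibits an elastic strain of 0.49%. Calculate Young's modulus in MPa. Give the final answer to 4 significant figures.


E = sigma / epsilon
epsilon = 0.49% = 4.9e-03
E = 193 / 4.9e-03
E = 39390 MPa


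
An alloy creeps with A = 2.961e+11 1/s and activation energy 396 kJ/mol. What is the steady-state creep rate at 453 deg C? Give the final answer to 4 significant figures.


rate = A * exp(-Q / (R*T))
T = 453 + 273.15 = 726.15 K
rate = 2.961e+11 * exp(-396e3 / (8.314 * 726.15))
rate = 9.653e-18 1/s


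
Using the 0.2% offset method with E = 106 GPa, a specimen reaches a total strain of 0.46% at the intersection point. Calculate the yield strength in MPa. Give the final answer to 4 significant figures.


Offset strain = 0.002
Elastic strain at yield = total_strain - offset = 4.6e-03 - 0.002 = 2.6e-03
sigma_y = E * elastic_strain = 106000 * 2.6e-03
sigma_y = 275.6 MPa


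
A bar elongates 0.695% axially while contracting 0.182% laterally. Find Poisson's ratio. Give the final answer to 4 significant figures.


nu = -epsilon_lat / epsilon_axial
Lateral strain is contraction (negative), so using magnitudes:
nu = 0.182 / 0.695
nu = 0.2619


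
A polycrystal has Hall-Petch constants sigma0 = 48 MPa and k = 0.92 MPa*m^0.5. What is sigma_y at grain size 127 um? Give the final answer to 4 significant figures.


sigma_y = sigma0 + k / sqrt(d)
d = 127 um = 1.27e-04 m
sigma_y = 48 + 0.92 / sqrt(1.27e-04)
sigma_y = 129.6 MPa


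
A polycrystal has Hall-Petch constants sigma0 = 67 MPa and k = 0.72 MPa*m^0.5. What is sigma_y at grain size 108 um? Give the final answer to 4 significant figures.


sigma_y = sigma0 + k / sqrt(d)
d = 108 um = 1.08e-04 m
sigma_y = 67 + 0.72 / sqrt(1.08e-04)
sigma_y = 136.3 MPa


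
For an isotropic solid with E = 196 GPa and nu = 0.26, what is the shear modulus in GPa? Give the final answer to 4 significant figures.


G = E / (2*(1+nu))
G = 196 / (2*(1+0.26))
G = 77.78 GPa


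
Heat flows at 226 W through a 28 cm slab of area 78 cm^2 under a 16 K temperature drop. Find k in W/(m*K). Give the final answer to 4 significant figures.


k = Q*L / (A*dT)
L = 0.28 m, A = 7.8e-03 m^2
k = 226 * 0.28 / (7.8e-03 * 16)
k = 507.1 W/(m*K)


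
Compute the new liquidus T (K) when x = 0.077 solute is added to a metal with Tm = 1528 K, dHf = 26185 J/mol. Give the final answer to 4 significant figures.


dT = R*Tm^2*x / dHf
dT = 8.314 * 1528^2 * 0.077 / 26185
dT = 57.0814 K
T_new = 1528 - 57.0814 = 1471 K


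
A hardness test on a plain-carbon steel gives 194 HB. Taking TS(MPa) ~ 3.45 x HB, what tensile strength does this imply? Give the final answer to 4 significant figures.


TS (MPa) = 3.45 * HB
TS = 3.45 * 194
TS = 669.3 MPa


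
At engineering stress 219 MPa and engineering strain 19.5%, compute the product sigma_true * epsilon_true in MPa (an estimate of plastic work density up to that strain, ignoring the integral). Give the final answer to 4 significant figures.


sigma_true = sigma_eng * (1 + epsilon_eng)
sigma_true = 219 * (1 + 0.195) = 261.705 MPa
epsilon_true = ln(1 + epsilon_eng)
epsilon_true = ln(1 + 0.195) = 0.178146
sigma_true * epsilon_true = 261.705 * 0.178146 = 46.62 MPa


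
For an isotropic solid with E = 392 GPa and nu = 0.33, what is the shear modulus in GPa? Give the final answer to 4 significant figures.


G = E / (2*(1+nu))
G = 392 / (2*(1+0.33))
G = 147.4 GPa


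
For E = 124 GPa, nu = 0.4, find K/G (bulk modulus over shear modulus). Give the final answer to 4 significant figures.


G = E / (2*(1+nu))
G = 124 / (2*(1+0.4)) = 44.2857 GPa
K = E / (3*(1-2*nu))
K = 124 / (3*(1-2*0.4)) = 206.667 GPa
K/G = 206.667 / 44.2857 = 4.667


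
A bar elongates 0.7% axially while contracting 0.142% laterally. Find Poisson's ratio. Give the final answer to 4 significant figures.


nu = -epsilon_lat / epsilon_axial
Lateral strain is contraction (negative), so using magnitudes:
nu = 0.142 / 0.7
nu = 0.2029


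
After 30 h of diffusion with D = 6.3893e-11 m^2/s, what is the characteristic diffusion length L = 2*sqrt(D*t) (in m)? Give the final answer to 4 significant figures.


t = 30 hr = 108000 s
Diffusion length = 2*sqrt(D*t)
= 2*sqrt(6.3893e-11 * 108000)
= 5.254e-03 m


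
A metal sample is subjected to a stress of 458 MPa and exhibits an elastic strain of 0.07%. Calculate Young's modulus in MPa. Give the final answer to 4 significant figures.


E = sigma / epsilon
epsilon = 0.07% = 7e-04
E = 458 / 7e-04
E = 654300 MPa


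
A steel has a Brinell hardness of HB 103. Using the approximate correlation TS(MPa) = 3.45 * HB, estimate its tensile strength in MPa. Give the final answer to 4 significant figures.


TS (MPa) = 3.45 * HB
TS = 3.45 * 103
TS = 355.4 MPa


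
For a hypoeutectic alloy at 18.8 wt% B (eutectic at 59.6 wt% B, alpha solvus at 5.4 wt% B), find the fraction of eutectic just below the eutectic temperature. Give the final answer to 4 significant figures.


f_primary = (C_e - C0) / (C_e - C_alpha_max)
f_primary = (59.6 - 18.8) / (59.6 - 5.4)
f_primary = 0.752768
f_eutectic = 1 - 0.752768 = 0.2472


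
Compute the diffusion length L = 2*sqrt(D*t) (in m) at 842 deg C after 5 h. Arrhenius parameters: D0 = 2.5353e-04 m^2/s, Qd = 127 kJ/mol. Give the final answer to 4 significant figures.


Step 1: D = D0 * exp(-Qd/(R*T))
T = 1115.15 K
D = 2.5353e-04 * exp(-127e3 / (8.314 * 1115.15)) = 2.85114e-10 m^2/s
Step 2: L = 2*sqrt(D*t)
t = 5 h = 18000 s
L = 2*sqrt(2.85114e-10 * 18000) = 4.531e-03 m


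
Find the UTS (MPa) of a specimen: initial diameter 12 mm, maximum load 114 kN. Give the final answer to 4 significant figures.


A0 = pi*(d/2)^2 = pi*(12/2)^2 = 113.097 mm^2
UTS = F_max / A0 = 114*1000 / 113.097
UTS = 1008 MPa


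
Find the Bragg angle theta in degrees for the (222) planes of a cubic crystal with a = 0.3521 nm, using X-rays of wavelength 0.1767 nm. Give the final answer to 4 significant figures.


d = a / sqrt(h^2+k^2+l^2)
d = 0.3521 / sqrt(12) = 0.101643 nm
lambda = 2*d*sin(theta)  =>  sin(theta) = lambda / (2*d)
sin(theta) = 0.1767 / (2 * 0.101643) = 0.869223
theta = 60.37 deg


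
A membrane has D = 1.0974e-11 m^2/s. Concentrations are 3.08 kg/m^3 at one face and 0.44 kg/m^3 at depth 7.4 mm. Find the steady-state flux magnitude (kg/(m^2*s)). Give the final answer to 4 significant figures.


J = -D * (dC/dx) = D * (C1 - C2) / dx
J = 1.0974e-11 * (3.08 - 0.44) / 7.4e-03
J = 3.915e-09 kg/(m^2*s)


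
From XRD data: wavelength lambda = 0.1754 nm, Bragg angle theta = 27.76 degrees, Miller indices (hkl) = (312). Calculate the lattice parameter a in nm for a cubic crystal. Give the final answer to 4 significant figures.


d = lambda / (2*sin(theta))
d = 0.1754 / (2*sin(27.76 deg))
d = 0.188291 nm
a = d * sqrt(h^2+k^2+l^2) = 0.188291 * sqrt(14)
a = 0.7045 nm


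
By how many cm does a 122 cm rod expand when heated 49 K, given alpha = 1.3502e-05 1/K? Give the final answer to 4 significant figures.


dL = L0 * alpha * dT
dL = 122 * 1.3502e-05 * 49
dL = 0.08071 cm


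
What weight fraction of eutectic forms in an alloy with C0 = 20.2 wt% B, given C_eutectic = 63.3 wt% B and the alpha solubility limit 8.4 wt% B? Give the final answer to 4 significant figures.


f_primary = (C_e - C0) / (C_e - C_alpha_max)
f_primary = (63.3 - 20.2) / (63.3 - 8.4)
f_primary = 0.785064
f_eutectic = 1 - 0.785064 = 0.2149


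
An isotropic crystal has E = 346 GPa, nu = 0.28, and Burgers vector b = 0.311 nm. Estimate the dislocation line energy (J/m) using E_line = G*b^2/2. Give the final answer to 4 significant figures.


Step 1: G = E / (2*(1+nu))
G = 346 / (2*(1+0.28)) = 135.156 GPa = 1.35156e+11 Pa
Step 2: E_line = G*b^2/2
b = 0.311 nm = 3.11e-10 m
E_line = 0.5 * 1.35156e+11 * (3.11e-10)^2 = 6.536e-09 J/m


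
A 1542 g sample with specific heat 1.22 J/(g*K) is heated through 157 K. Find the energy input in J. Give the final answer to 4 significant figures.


Q = m * cp * dT
Q = 1542 * 1.22 * 157
Q = 295400 J


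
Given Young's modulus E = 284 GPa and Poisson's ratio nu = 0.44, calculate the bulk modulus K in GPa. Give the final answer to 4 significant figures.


K = E / (3*(1-2*nu))
K = 284 / (3*(1-2*0.44))
K = 788.9 GPa


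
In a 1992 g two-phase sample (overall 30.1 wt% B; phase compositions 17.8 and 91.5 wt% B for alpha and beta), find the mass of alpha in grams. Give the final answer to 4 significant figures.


f_alpha = (C_beta - C0) / (C_beta - C_alpha)
f_alpha = (91.5 - 30.1) / (91.5 - 17.8) = 0.833107
m_alpha = f_alpha * m_total = 0.833107 * 1992 = 1660 g


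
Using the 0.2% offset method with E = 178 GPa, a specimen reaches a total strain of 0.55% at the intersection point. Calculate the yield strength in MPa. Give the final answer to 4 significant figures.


Offset strain = 0.002
Elastic strain at yield = total_strain - offset = 5.5e-03 - 0.002 = 3.5e-03
sigma_y = E * elastic_strain = 178000 * 3.5e-03
sigma_y = 623 MPa
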